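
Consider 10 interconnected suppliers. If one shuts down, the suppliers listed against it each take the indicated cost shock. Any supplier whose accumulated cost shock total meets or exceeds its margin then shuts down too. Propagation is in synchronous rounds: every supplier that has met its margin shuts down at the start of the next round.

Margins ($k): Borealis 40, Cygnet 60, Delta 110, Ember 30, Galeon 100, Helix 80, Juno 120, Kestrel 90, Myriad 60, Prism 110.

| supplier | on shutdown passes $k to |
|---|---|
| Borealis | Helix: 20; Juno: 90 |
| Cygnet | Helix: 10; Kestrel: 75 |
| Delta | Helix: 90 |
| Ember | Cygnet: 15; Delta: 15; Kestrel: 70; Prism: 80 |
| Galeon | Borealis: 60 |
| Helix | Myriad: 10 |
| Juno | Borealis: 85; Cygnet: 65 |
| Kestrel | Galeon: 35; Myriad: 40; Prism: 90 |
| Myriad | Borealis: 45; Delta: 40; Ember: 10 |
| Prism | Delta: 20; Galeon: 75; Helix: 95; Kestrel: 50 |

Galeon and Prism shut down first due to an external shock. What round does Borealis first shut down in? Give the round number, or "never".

Round 1 — Galeon, Prism shut down (initial).
  Borealis: +60 → 60 ≥ 40
  Delta: +20 → 20 < 110
  Helix: +95 → 95 ≥ 80
  Kestrel: +50 → 50 < 90
Round 2 — Borealis, Helix shut down.
  Juno: +90 → 90 < 120
  Myriad: +10 → 10 < 60
No further shutdowns.

2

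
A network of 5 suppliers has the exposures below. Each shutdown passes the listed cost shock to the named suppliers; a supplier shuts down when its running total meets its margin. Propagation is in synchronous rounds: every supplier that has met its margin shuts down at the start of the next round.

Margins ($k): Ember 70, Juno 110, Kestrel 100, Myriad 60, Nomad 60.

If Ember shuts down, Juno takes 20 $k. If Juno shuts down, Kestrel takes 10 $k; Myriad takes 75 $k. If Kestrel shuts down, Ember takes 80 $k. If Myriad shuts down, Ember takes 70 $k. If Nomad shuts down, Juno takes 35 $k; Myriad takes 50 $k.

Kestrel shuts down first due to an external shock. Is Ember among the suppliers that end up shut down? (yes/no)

Round 1 — Kestrel shuts down (initial).
  Ember: +80 → 80 ≥ 70
Round 2 — Ember shuts down.
  Juno: +20 → 20 < 110
No further shutdowns.

yes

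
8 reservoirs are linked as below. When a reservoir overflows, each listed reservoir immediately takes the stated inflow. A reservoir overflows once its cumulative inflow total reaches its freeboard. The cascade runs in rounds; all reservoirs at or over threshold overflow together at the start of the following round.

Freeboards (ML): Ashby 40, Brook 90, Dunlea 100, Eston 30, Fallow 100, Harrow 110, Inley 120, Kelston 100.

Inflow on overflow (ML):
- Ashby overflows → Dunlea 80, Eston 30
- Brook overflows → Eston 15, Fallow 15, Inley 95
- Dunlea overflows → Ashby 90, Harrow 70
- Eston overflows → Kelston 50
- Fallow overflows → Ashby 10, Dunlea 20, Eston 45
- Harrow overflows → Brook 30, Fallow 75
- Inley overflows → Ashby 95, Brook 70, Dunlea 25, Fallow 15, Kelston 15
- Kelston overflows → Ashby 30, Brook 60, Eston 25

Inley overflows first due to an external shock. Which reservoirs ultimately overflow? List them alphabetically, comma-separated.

Round 1 — Inley overflows (initial).
  Ashby: +95 → 95 ≥ 40
  Brook: +70 → 70 < 90
  Dunlea: +25 → 25 < 100
  Fallow: +15 → 15 < 100
  Kelston: +15 → 15 < 100
Round 2 — Ashby overflows.
  Dunlea: +80 → 105 ≥ 100
  Eston: +30 → 30 ≥ 30
Round 3 — Dunlea, Eston overflow.
  Harrow: +70 → 70 < 110
  Kelston: +50 → 65 < 100
No further overflows.

Ashby, Dunlea, Eston, Inley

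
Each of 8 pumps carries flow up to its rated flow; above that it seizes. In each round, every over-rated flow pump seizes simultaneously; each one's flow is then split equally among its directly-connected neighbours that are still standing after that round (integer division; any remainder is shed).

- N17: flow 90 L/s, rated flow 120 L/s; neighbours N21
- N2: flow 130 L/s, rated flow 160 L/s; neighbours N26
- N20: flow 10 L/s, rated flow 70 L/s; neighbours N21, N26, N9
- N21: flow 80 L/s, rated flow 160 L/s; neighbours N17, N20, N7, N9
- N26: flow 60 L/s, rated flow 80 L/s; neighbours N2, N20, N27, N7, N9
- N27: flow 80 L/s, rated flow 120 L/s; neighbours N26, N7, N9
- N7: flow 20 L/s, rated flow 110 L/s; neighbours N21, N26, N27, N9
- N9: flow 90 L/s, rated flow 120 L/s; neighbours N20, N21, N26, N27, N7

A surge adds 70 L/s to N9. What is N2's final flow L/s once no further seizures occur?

Round 1 — N9 at 160 > 120. N9 seizes.
  N9 sheds 160 L/s to N20, N21, N26, N27, N7: 32 each.
    N20: 10+32 = 42 ≤ 70
    N21: 80+32 = 112 ≤ 160
    N26: 60+32 = 92 > 80
    N27: 80+32 = 112 ≤ 120
    N7: 20+32 = 52 ≤ 110
Round 2 — N26 seizes.
  N26 sheds 92 L/s to N2, N20, N27, N7: 23 each.
    N2: 130+23 = 153 ≤ 160
    N20: 42+23 = 65 ≤ 70
    N27: 112+23 = 135 > 120
    N7: 52+23 = 75 ≤ 110
Round 3 — N27 seizes.
  N27 sheds 135 L/s to N7: 135 each.
    N7: 75+135 = 210 > 110
Round 4 — N7 seizes.
  N7 sheds 210 L/s to N21: 210 each.
    N21: 112+210 = 322 > 160
Round 5 — N21 seizes.
  N21 sheds 322 L/s to N17, N20: 161 each.
    N17: 90+161 = 251 > 120
    N20: 65+161 = 226 > 70
Round 6 — N17, N20 seize.
  N17 sheds 251 L/s: no online neighbours, lost.
  N20 sheds 226 L/s: no online neighbours, lost.
No further seizures.

153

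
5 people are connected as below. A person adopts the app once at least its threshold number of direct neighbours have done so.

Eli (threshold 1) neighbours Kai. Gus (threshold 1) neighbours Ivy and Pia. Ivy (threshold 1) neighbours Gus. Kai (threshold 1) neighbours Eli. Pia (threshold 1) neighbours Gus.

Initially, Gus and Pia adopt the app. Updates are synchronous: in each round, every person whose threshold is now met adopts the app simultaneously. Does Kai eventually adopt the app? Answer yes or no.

Round 1 — Gus, Pia adopt the app (initial).
Round 2 — checking thresholds:
  Ivy: 1 of 1 neighbours ≥ 1, adopts the app.
Round 3 — no new adoptions; cascade stops.

no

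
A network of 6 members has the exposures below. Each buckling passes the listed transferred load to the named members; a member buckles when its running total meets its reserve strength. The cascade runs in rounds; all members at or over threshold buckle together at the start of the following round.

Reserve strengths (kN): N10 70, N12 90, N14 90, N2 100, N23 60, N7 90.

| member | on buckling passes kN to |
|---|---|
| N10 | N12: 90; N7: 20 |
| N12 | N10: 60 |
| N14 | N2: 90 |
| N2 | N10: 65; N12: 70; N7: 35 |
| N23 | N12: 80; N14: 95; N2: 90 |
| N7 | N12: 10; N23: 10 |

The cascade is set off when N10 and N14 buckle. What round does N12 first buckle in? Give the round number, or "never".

2

Round 1 — N10, N14 buckle (initial).
  N12: +90 → 90 ≥ 90
  N2: +90 → 90 < 100
  N7: +20 → 20 < 90
Round 2 — N12 buckles.
No further bucklings.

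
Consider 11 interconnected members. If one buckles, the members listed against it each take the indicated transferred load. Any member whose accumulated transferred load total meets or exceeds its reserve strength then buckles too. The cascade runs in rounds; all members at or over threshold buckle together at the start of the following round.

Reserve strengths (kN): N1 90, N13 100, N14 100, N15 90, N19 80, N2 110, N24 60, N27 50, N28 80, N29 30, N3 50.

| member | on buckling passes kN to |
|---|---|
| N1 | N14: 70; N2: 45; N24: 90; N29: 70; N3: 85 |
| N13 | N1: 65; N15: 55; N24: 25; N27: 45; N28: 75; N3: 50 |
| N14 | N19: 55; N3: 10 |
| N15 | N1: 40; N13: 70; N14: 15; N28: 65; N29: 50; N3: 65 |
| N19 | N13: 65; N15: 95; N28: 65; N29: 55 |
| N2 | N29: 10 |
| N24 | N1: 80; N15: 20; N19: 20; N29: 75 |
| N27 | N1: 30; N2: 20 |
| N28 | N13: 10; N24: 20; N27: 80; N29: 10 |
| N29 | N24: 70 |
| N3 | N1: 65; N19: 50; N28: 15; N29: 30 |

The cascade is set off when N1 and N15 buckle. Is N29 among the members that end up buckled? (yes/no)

Round 1 — N1, N15 buckle (initial).
  N13: +70 → 70 < 100
  N14: +70+15 → 85 < 100
  N2: +45 → 45 < 110
  N24: +90 → 90 ≥ 60
  N28: +65 → 65 < 80
  N29: +70+50 → 120 ≥ 30
  N3: +85+65 → 150 ≥ 50
Round 2 — N24, N29, N3 buckle.
  N19: +20+50 → 70 < 80
  N28: +15 → 80 ≥ 80
Round 3 — N28 buckles.
  N13: +10 → 80 < 100
  N27: +80 → 80 ≥ 50
Round 4 — N27 buckles.
  N2: +20 → 65 < 110
No further bucklings.

yes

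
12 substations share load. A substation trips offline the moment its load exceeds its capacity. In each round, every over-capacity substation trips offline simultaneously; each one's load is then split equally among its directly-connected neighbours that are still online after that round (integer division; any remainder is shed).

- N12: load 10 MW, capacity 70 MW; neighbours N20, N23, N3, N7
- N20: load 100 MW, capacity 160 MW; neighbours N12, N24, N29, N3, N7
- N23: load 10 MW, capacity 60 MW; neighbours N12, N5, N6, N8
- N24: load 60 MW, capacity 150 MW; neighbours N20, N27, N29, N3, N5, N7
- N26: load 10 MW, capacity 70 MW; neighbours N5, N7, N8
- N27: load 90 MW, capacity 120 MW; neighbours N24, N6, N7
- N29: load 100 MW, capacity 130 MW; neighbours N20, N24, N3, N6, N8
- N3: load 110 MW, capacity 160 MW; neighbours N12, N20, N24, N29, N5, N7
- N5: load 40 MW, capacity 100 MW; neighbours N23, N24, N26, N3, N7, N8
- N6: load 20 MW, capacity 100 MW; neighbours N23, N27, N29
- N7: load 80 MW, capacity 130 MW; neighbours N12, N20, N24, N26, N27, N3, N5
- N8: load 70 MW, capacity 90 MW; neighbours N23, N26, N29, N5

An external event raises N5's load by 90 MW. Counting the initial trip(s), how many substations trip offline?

3

Round 1 — N5 at 130 > 100. N5 trips offline.
  N5 sheds 130 MW to N23, N24, N26, N3, N7, N8: 21 each (4 lost).
    N23: 10+21 = 31 ≤ 60
    N24: 60+21 = 81 ≤ 150
    N26: 10+21 = 31 ≤ 70
    N3: 110+21 = 131 ≤ 160
    N7: 80+21 = 101 ≤ 130
    N8: 70+21 = 91 > 90
Round 2 — N8 trips offline.
  N8 sheds 91 MW to N23, N26, N29: 30 each (1 lost).
    N23: 31+30 = 61 > 60
    N26: 31+30 = 61 ≤ 70
    N29: 100+30 = 130 ≤ 130
Round 3 — N23 trips offline.
  N23 sheds 61 MW to N12, N6: 30 each (1 lost).
    N12: 10+30 = 40 ≤ 70
    N6: 20+30 = 50 ≤ 100
No further trips.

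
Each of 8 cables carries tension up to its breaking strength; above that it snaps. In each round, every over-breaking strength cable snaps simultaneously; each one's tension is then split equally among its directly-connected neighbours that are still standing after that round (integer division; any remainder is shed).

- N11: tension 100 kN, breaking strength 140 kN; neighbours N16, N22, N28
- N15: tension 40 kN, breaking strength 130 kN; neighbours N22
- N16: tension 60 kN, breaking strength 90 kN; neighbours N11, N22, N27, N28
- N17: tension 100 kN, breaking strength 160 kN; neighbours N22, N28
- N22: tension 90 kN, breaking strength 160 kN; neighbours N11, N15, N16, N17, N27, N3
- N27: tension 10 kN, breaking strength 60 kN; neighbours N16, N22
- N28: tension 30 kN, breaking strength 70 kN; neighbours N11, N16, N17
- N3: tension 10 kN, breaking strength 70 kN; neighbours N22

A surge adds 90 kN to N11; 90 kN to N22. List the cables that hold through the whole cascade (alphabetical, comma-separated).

Round 1 — N11 at 190 > 140; N22 at 180 > 160. N11, N22 snap.
  N11 sheds 190 kN to N16, N28: 95 each.
    N16: 60+95 = 155 > 90
    N28: 30+95 = 125 > 70
  N22 sheds 180 kN to N15, N16, N17, N27, N3: 36 each.
    N15: 40+36 = 76 ≤ 130
    N16: 155+36 = 191 > 90
    N17: 100+36 = 136 ≤ 160
    N27: 10+36 = 46 ≤ 60
    N3: 10+36 = 46 ≤ 70
Round 2 — N16, N28 snap.
  N16 sheds 191 kN to N27: 191 each.
    N27: 46+191 = 237 > 60
  N28 sheds 125 kN to N17: 125 each.
    N17: 136+125 = 261 > 160
Round 3 — N17, N27 snap.
  N17 sheds 261 kN: no online neighbours, lost.
  N27 sheds 237 kN: no online neighbours, lost.
No further breaks.

N15, N3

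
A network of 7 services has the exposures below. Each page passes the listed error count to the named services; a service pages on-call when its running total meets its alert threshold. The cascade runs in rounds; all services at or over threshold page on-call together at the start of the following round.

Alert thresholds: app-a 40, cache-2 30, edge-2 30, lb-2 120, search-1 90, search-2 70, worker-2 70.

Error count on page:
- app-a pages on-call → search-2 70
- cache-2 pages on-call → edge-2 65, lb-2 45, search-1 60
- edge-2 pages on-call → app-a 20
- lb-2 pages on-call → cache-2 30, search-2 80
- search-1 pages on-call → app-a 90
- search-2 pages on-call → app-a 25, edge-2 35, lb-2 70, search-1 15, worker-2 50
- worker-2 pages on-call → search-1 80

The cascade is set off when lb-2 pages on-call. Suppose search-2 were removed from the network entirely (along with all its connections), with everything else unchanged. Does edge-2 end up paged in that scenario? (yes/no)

yes

With search-2 removed:
Round 1 — lb-2 pages on-call (initial).
  cache-2: +30 → 30 ≥ 30
Round 2 — cache-2 pages on-call.
  edge-2: +65 → 65 ≥ 30
  search-1: +60 → 60 < 90
Round 3 — edge-2 pages on-call.
  app-a: +20 → 20 < 40
No further pages.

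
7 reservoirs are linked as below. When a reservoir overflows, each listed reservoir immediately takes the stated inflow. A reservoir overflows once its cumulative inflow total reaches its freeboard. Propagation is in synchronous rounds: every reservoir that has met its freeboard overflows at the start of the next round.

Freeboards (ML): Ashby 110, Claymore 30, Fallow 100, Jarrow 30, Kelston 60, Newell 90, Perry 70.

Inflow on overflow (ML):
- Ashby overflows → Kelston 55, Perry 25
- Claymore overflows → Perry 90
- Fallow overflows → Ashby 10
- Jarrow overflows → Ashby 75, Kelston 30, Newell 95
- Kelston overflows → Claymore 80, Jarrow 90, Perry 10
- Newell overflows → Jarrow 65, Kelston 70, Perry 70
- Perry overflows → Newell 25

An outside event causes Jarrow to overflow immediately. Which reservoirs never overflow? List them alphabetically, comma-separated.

Round 1 — Jarrow overflows (initial).
  Ashby: +75 → 75 < 110
  Kelston: +30 → 30 < 60
  Newell: +95 → 95 ≥ 90
Round 2 — Newell overflows.
  Kelston: +70 → 100 ≥ 60
  Perry: +70 → 70 ≥ 70
Round 3 — Kelston, Perry overflow.
  Claymore: +80 → 80 ≥ 30
Round 4 — Claymore overflows.
No further overflows.

Ashby, Fallow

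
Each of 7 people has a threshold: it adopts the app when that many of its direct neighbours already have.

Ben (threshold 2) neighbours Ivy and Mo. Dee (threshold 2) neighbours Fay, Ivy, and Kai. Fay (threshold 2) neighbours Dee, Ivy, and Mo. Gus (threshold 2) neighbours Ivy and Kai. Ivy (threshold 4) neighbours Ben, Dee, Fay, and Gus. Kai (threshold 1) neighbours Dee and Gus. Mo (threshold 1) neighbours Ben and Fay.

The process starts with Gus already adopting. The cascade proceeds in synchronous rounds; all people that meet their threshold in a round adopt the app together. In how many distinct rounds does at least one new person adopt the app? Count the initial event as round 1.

2

Round 1 — Gus adopts the app (initial).
Round 2 — checking thresholds:
  Ivy: 1 of 4 neighbours < 4, holds.
  Kai: 1 of 2 neighbours ≥ 1, adopts the app.
Round 3 — no new adoptions; cascade stops.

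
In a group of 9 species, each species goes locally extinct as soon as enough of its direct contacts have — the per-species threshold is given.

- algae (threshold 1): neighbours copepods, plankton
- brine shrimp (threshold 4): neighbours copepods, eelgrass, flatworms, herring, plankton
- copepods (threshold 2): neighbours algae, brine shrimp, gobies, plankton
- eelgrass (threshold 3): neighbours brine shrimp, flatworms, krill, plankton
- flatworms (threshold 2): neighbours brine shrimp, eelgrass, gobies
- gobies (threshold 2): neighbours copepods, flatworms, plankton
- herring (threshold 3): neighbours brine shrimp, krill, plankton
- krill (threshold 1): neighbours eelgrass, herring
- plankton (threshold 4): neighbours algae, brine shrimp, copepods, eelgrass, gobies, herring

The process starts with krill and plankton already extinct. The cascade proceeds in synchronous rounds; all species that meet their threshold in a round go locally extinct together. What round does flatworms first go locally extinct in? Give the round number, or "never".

never

Round 1 — krill, plankton go locally extinct (initial).
Round 2 — checking thresholds:
  algae: 1 of 2 neighbours ≥ 1, goes locally extinct.
  brine shrimp: 1 of 5 neighbours < 4, holds.
  copepods: 1 of 4 neighbours < 2, holds.
  eelgrass: 2 of 4 neighbours < 3, holds.
  gobies: 1 of 3 neighbours < 2, holds.
  herring: 2 of 3 neighbours < 3, holds.
Round 3 — checking thresholds:
  brine shrimp: 1 of 5 neighbours < 4, holds.
  copepods: 2 of 4 neighbours ≥ 2, goes locally extinct.
  eelgrass: 2 of 4 neighbours < 3, holds.
  gobies: 1 of 3 neighbours < 2, holds.
  herring: 2 of 3 neighbours < 3, holds.
Round 4 — checking thresholds:
  brine shrimp: 2 of 5 neighbours < 4, holds.
  eelgrass: 2 of 4 neighbours < 3, holds.
  gobies: 2 of 3 neighbours ≥ 2, goes locally extinct.
  herring: 2 of 3 neighbours < 3, holds.
Round 5 — no new extinctions; cascade stops.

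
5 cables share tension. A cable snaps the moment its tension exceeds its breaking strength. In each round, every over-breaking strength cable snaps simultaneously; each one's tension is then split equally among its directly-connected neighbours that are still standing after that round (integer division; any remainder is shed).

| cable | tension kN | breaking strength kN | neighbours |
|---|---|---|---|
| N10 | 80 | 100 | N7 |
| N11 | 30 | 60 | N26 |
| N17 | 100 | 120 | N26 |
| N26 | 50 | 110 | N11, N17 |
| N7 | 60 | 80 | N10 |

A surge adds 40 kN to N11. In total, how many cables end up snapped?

Round 1 — N11 at 70 > 60. N11 snaps.
  N11 sheds 70 kN to N26: 70 each.
    N26: 50+70 = 120 > 110
Round 2 — N26 snaps.
  N26 sheds 120 kN to N17: 120 each.
    N17: 100+120 = 220 > 120
Round 3 — N17 snaps.
  N17 sheds 220 kN: no online neighbours, lost.
No further breaks.

3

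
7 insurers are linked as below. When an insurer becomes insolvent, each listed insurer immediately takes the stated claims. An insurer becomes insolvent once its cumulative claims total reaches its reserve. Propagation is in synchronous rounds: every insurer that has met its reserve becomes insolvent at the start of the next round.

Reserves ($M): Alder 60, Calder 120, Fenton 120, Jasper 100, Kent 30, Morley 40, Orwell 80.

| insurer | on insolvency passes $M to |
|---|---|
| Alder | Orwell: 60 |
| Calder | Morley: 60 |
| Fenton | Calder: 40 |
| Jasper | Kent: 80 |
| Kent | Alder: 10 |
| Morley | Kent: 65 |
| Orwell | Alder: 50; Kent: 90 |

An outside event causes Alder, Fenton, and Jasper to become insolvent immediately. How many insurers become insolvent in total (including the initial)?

4

Round 1 — Alder, Fenton, Jasper become insolvent (initial).
  Calder: +40 → 40 < 120
  Kent: +80 → 80 ≥ 30
  Orwell: +60 → 60 < 80
Round 2 — Kent becomes insolvent.
No further insolvencies.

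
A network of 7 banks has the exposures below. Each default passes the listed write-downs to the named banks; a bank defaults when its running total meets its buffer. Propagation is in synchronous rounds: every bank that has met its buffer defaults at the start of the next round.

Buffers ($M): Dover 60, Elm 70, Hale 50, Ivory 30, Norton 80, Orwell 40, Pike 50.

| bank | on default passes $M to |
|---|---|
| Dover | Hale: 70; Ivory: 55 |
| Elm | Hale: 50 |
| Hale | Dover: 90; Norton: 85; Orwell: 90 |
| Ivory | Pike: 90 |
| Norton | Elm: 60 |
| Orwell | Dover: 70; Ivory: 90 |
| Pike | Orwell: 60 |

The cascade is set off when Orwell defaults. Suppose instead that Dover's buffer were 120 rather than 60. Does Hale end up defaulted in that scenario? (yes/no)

no

With Dover's buffer at 120:
Round 1 — Orwell defaults (initial).
  Dover: +70 → 70 < 120
  Ivory: +90 → 90 ≥ 30
Round 2 — Ivory defaults.
  Pike: +90 → 90 ≥ 50
Round 3 — Pike defaults.
No further defaults.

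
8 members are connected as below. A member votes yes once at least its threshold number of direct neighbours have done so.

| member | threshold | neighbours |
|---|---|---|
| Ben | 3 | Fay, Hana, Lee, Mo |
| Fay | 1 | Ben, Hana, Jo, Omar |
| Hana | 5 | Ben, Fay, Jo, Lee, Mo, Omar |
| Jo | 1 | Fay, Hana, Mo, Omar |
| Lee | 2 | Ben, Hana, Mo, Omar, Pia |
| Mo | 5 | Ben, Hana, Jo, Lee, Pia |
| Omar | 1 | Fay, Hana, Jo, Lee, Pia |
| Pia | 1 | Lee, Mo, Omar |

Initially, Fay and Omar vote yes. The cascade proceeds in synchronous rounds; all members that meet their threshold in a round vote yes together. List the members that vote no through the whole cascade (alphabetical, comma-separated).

Round 1 — Fay, Omar vote yes (initial).
Round 2 — checking thresholds:
  Ben: 1 of 4 neighbours < 3, holds.
  Hana: 2 of 6 neighbours < 5, holds.
  Jo: 2 of 4 neighbours ≥ 1, votes yes.
  Lee: 1 of 5 neighbours < 2, holds.
  Pia: 1 of 3 neighbours ≥ 1, votes yes.
Round 3 — checking thresholds:
  Ben: 1 of 4 neighbours < 3, holds.
  Hana: 3 of 6 neighbours < 5, holds.
  Lee: 2 of 5 neighbours ≥ 2, votes yes.
  Mo: 2 of 5 neighbours < 5, holds.
Round 4 — no new yes votes; cascade stops.

Ben, Hana, Mo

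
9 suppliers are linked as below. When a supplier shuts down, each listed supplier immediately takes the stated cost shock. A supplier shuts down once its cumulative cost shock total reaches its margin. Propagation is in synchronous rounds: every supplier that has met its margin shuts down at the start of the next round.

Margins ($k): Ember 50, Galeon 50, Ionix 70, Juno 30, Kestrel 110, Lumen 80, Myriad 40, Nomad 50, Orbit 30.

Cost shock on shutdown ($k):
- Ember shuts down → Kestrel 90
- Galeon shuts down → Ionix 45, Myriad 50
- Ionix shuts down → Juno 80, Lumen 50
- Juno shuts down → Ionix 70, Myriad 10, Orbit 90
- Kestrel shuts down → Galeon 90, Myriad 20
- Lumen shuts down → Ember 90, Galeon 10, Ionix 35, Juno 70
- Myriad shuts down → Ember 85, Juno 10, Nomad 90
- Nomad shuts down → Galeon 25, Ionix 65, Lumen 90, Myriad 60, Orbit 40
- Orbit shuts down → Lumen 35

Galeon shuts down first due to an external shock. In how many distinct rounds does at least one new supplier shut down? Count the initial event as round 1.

5

Round 1 — Galeon shuts down (initial).
  Ionix: +45 → 45 < 70
  Myriad: +50 → 50 ≥ 40
Round 2 — Myriad shuts down.
  Ember: +85 → 85 ≥ 50
  Juno: +10 → 10 < 30
  Nomad: +90 → 90 ≥ 50
Round 3 — Ember, Nomad shut down.
  Ionix: +65 → 110 ≥ 70
  Kestrel: +90 → 90 < 110
  Lumen: +90 → 90 ≥ 80
  Orbit: +40 → 40 ≥ 30
Round 4 — Ionix, Lumen, Orbit shut down.
  Juno: +80+70 → 160 ≥ 30
Round 5 — Juno shuts down.
No further shutdowns.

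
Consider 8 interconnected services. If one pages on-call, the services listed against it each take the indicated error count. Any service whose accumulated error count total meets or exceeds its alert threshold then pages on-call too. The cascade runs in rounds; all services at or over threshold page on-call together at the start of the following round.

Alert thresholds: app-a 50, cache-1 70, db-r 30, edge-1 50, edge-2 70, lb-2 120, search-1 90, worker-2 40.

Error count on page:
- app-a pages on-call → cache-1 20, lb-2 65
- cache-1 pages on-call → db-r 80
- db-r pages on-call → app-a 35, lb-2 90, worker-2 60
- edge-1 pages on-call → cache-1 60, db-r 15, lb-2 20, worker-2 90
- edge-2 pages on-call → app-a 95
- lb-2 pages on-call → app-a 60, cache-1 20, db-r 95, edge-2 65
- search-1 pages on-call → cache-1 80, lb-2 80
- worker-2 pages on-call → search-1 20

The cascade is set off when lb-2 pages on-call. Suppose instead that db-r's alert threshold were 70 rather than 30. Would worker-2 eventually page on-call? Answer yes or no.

With db-r's alert threshold at 70:
Round 1 — lb-2 pages on-call (initial).
  app-a: +60 → 60 ≥ 50
  cache-1: +20 → 20 < 70
  db-r: +95 → 95 ≥ 70
  edge-2: +65 → 65 < 70
Round 2 — app-a, db-r page on-call.
  cache-1: +20 → 40 < 70
  worker-2: +60 → 60 ≥ 40
Round 3 — worker-2 pages on-call.
  search-1: +20 → 20 < 90
No further pages.

yes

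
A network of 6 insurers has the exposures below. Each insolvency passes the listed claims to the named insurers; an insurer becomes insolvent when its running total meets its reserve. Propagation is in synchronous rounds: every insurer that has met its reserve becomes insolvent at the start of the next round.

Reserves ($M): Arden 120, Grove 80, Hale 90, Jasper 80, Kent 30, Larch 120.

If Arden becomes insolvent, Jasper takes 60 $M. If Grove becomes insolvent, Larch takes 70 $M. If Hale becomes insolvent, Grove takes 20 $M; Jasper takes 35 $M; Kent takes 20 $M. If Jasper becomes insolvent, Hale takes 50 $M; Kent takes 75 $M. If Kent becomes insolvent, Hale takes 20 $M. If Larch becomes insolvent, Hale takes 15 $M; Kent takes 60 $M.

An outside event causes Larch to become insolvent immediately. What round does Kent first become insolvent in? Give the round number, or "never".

Round 1 — Larch becomes insolvent (initial).
  Hale: +15 → 15 < 90
  Kent: +60 → 60 ≥ 30
Round 2 — Kent becomes insolvent.
  Hale: +20 → 35 < 90
No further insolvencies.

2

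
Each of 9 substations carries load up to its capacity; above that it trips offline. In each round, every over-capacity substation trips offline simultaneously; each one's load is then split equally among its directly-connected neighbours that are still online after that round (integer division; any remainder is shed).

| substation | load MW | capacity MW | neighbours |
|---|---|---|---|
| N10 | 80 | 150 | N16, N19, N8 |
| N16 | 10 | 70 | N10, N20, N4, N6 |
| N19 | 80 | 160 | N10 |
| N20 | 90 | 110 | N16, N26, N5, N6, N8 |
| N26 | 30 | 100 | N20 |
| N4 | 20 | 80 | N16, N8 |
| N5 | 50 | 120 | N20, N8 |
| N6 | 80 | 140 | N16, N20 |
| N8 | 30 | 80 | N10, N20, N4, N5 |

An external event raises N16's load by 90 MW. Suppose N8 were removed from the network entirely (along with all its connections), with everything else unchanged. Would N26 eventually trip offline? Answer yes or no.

no

With N8 removed:
Round 1 — N16 at 100 > 70. N16 trips offline.
  N16 sheds 100 MW to N10, N20, N4, N6: 25 each.
    N10: 80+25 = 105 ≤ 150
    N20: 90+25 = 115 > 110
    N4: 20+25 = 45 ≤ 80
    N6: 80+25 = 105 ≤ 140
Round 2 — N20 trips offline.
  N20 sheds 115 MW to N26, N5, N6: 38 each (1 lost).
    N26: 30+38 = 68 ≤ 100
    N5: 50+38 = 88 ≤ 120
    N6: 105+38 = 143 > 140
Round 3 — N6 trips offline.
  N6 sheds 143 MW: no online neighbours, lost.
No further trips.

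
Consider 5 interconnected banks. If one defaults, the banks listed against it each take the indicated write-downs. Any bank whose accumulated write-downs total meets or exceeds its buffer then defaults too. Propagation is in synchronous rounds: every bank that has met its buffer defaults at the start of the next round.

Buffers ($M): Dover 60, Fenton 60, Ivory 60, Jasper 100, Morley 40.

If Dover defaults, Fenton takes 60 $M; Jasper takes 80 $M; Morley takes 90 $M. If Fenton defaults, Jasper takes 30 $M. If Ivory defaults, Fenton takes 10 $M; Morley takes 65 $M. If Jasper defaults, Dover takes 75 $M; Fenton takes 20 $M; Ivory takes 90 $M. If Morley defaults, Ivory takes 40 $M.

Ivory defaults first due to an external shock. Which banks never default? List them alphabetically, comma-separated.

Round 1 — Ivory defaults (initial).
  Fenton: +10 → 10 < 60
  Morley: +65 → 65 ≥ 40
Round 2 — Morley defaults.
No further defaults.

Dover, Fenton, Jasper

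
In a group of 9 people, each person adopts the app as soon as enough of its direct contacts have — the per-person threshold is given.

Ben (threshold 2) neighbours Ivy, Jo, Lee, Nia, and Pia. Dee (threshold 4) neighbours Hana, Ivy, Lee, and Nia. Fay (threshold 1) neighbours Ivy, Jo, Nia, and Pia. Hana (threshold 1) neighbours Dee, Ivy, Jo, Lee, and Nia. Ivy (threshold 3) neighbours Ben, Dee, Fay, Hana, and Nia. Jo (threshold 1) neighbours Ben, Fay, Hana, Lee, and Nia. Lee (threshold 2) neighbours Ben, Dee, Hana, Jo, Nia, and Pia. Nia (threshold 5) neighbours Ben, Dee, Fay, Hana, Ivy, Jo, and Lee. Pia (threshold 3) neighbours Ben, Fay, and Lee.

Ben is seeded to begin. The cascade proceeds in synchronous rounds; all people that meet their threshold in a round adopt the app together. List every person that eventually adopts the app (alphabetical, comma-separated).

Ben, Dee, Fay, Hana, Ivy, Jo, Lee, Nia, Pia

Round 1 — Ben adopts the app (initial).
Round 2 — checking thresholds:
  Ivy: 1 of 5 neighbours < 3, holds.
  Jo: 1 of 5 neighbours ≥ 1, adopts the app.
  Lee: 1 of 6 neighbours < 2, holds.
  Nia: 1 of 7 neighbours < 5, holds.
  Pia: 1 of 3 neighbours < 3, holds.
Round 3 — checking thresholds:
  Fay: 1 of 4 neighbours ≥ 1, adopts the app.
  Hana: 1 of 5 neighbours ≥ 1, adopts the app.
  Ivy: 1 of 5 neighbours < 3, holds.
  Lee: 2 of 6 neighbours ≥ 2, adopts the app.
  Nia: 2 of 7 neighbours < 5, holds.
  Pia: 1 of 3 neighbours < 3, holds.
Round 4 — checking thresholds:
  Dee: 2 of 4 neighbours < 4, holds.
  Ivy: 3 of 5 neighbours ≥ 3, adopts the app.
  Nia: 5 of 7 neighbours ≥ 5, adopts the app.
  Pia: 3 of 3 neighbours ≥ 3, adopts the app.
Round 5 — checking thresholds:
  Dee: 4 of 4 neighbours ≥ 4, adopts the app.
Round 6 — no new adoptions; cascade stops.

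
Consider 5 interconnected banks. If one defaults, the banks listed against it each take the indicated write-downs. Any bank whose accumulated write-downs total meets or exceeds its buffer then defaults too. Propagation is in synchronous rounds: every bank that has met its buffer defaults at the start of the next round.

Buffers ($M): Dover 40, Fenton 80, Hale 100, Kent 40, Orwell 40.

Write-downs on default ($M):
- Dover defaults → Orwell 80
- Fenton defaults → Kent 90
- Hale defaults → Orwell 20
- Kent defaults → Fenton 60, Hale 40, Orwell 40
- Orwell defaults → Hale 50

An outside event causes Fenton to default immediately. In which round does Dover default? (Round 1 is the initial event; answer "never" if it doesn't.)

Round 1 — Fenton defaults (initial).
  Kent: +90 → 90 ≥ 40
Round 2 — Kent defaults.
  Hale: +40 → 40 < 100
  Orwell: +40 → 40 ≥ 40
Round 3 — Orwell defaults.
  Hale: +50 → 90 < 100
No further defaults.

never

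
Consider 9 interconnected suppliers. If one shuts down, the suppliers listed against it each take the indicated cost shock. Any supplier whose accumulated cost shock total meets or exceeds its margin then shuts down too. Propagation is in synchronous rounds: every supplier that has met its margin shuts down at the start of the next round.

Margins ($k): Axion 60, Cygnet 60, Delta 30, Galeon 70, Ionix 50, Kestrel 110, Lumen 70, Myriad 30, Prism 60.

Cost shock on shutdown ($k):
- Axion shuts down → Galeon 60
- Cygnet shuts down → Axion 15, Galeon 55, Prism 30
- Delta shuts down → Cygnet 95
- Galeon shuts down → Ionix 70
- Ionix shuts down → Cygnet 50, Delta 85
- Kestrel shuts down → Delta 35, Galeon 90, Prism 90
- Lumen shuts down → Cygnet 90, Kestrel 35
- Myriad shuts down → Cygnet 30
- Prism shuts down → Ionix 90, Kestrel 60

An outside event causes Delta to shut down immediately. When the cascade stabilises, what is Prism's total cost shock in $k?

Round 1 — Delta shuts down (initial).
  Cygnet: +95 → 95 ≥ 60
Round 2 — Cygnet shuts down.
  Axion: +15 → 15 < 60
  Galeon: +55 → 55 < 70
  Prism: +30 → 30 < 60
No further shutdowns.

30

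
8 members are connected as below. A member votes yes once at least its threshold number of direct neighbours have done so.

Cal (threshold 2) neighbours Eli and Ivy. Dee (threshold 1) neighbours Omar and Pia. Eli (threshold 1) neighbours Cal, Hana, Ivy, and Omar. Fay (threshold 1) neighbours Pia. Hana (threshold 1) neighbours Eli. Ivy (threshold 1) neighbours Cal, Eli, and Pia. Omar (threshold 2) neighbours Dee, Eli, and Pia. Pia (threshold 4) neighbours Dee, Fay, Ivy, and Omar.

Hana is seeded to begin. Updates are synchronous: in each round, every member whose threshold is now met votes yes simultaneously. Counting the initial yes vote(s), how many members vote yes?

Round 1 — Hana votes yes (initial).
Round 2 — checking thresholds:
  Eli: 1 of 4 neighbours ≥ 1, votes yes.
Round 3 — checking thresholds:
  Cal: 1 of 2 neighbours < 2, below threshold.
  Ivy: 1 of 3 neighbours ≥ 1, votes yes.
  Omar: 1 of 3 neighbours < 2, below threshold.
Round 4 — checking thresholds:
  Cal: 2 of 2 neighbours ≥ 2, votes yes.
  Omar: 1 of 3 neighbours < 2, below threshold.
  Pia: 1 of 4 neighbours < 4, below threshold.
Round 5 — no new yes votes; cascade stops.

4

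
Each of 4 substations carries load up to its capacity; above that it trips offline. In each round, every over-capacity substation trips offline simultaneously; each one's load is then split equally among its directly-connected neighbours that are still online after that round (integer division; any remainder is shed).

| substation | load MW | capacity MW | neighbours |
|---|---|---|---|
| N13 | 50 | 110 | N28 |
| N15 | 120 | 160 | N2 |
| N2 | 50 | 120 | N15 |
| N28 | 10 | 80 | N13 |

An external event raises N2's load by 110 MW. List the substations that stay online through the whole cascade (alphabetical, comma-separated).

N13, N28

Round 1 — N2 at 160 > 120. N2 trips offline.
  N2 sheds 160 MW to N15: 160 each.
    N15: 120+160 = 280 > 160
Round 2 — N15 trips offline.
  N15 sheds 280 MW: no online neighbours, lost.
No further trips.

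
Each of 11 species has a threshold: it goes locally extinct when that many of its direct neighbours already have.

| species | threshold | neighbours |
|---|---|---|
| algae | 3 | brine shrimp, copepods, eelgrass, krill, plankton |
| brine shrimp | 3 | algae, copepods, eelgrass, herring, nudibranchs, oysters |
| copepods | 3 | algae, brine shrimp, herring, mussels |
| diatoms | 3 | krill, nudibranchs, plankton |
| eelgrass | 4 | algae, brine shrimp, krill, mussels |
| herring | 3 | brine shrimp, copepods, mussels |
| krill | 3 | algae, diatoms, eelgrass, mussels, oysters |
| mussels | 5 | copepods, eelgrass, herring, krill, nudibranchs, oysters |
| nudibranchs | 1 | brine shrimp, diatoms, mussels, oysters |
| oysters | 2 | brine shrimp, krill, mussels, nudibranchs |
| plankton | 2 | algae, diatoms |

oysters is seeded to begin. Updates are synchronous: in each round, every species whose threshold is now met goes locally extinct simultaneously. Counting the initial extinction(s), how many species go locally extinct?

Round 1 — oysters goes locally extinct (initial).
Round 2 — checking thresholds:
  brine shrimp: 1 of 6 neighbours < 3, holds.
  krill: 1 of 5 neighbours < 3, holds.
  mussels: 1 of 6 neighbours < 5, holds.
  nudibranchs: 1 of 4 neighbours ≥ 1, goes locally extinct.
Round 3 — no new extinctions; cascade stops.

2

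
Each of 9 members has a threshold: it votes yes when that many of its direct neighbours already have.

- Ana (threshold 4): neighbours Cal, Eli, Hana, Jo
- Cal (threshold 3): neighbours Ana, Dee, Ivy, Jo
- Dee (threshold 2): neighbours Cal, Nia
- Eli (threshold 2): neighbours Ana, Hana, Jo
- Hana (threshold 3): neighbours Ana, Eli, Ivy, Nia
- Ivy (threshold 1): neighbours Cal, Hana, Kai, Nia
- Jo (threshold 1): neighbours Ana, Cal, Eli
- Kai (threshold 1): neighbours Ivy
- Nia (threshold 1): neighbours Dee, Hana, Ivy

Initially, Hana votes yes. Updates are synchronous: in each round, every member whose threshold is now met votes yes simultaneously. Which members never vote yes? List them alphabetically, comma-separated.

Round 1 — Hana votes yes (initial).
Round 2 — checking thresholds:
  Ana: 1 of 4 neighbours < 4, holds.
  Eli: 1 of 3 neighbours < 2, holds.
  Ivy: 1 of 4 neighbours ≥ 1, votes yes.
  Nia: 1 of 3 neighbours ≥ 1, votes yes.
Round 3 — checking thresholds:
  Ana: 1 of 4 neighbours < 4, holds.
  Cal: 1 of 4 neighbours < 3, holds.
  Dee: 1 of 2 neighbours < 2, holds.
  Eli: 1 of 3 neighbours < 2, holds.
  Kai: 1 of 1 neighbours ≥ 1, votes yes.
Round 4 — no new yes votes; cascade stops.

Ana, Cal, Dee, Eli, Jo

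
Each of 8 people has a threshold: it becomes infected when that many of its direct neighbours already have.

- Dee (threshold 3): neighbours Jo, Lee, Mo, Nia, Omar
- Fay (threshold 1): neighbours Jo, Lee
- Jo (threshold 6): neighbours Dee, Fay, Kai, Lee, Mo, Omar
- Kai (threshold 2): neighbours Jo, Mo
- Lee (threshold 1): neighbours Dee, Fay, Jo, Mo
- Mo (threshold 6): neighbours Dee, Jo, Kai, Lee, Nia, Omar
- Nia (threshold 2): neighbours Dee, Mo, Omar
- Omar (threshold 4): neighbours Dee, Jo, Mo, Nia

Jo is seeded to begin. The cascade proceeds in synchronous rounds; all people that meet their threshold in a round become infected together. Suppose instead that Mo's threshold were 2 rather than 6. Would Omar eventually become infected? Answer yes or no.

With Mo's threshold at 2:
Round 1 — Jo becomes infected (initial).
Round 2 — checking thresholds:
  Dee: 1 of 5 neighbours < 3, holds.
  Fay: 1 of 2 neighbours ≥ 1, becomes infected.
  Kai: 1 of 2 neighbours < 2, holds.
  Lee: 1 of 4 neighbours ≥ 1, becomes infected.
  Mo: 1 of 6 neighbours < 2, holds.
  Omar: 1 of 4 neighbours < 4, holds.
Round 3 — checking thresholds:
  Dee: 2 of 5 neighbours < 3, holds.
  Kai: 1 of 2 neighbours < 2, holds.
  Mo: 2 of 6 neighbours ≥ 2, becomes infected.
  Omar: 1 of 4 neighbours < 4, holds.
Round 4 — checking thresholds:
  Dee: 3 of 5 neighbours ≥ 3, becomes infected.
  Kai: 2 of 2 neighbours ≥ 2, becomes infected.
  Nia: 1 of 3 neighbours < 2, holds.
  Omar: 2 of 4 neighbours < 4, holds.
Round 5 — checking thresholds:
  Nia: 2 of 3 neighbours ≥ 2, becomes infected.
  Omar: 3 of 4 neighbours < 4, holds.
Round 6 — checking thresholds:
  Omar: 4 of 4 neighbours ≥ 4, becomes infected.
Round 7 — no new infections; cascade stops.

yes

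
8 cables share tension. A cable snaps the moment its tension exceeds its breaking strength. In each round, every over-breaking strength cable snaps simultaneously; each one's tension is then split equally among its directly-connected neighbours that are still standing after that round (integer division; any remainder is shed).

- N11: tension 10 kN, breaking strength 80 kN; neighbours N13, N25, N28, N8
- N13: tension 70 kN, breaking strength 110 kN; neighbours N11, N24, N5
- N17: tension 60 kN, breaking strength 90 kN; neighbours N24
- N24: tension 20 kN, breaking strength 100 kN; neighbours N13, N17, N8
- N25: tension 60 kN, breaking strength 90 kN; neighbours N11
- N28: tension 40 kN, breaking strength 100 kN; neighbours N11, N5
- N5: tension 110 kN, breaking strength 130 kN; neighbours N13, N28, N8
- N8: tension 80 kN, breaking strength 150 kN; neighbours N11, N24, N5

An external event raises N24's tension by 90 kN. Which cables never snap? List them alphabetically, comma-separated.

Round 1 — N24 at 110 > 100. N24 snaps.
  N24 sheds 110 kN to N13, N17, N8: 36 each (2 lost).
    N13: 70+36 = 106 ≤ 110
    N17: 60+36 = 96 > 90
    N8: 80+36 = 116 ≤ 150
Round 2 — N17 snaps.
  N17 sheds 96 kN: no online neighbours, lost.
No further breaks.

N11, N13, N25, N28, N5, N8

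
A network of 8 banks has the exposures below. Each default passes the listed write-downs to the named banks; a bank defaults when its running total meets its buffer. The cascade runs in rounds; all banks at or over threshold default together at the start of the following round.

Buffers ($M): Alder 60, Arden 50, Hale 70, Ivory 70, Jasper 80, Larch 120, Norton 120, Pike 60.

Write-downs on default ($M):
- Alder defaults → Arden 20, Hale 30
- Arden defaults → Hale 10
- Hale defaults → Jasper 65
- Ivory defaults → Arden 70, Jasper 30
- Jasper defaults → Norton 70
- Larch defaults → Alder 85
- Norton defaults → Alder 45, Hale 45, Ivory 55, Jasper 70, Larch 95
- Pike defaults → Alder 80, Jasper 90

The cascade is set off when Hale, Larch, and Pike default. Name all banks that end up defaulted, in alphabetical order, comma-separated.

Round 1 — Hale, Larch, Pike default (initial).
  Alder: +85+80 → 165 ≥ 60
  Jasper: +65+90 → 155 ≥ 80
Round 2 — Alder, Jasper default.
  Arden: +20 → 20 < 50
  Norton: +70 → 70 < 120
No further defaults.

Alder, Hale, Jasper, Larch, Pike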